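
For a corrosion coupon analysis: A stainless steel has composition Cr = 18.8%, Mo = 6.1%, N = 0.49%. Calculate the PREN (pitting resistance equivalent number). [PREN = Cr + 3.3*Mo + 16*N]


Apply the PREN formula: PREN = Cr + 3.3*Mo + 16*N
PREN = 18.8 + 3.3*6.1 + 16*0.49
PREN = 18.8 + 20.13 + 7.84 = 46.77

46.77


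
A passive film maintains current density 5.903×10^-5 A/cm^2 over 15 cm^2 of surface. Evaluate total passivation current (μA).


I = i_pass * A, then convert A → μA (×10^6)
I = 5.903×10^-5 * 15 * 10^6 = 885.45 μA

885.45 μA


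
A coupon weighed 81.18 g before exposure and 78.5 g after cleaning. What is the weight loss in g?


Weight loss = initial − final
WL = 81.18 − 78.5 = 2.68 g

2.68 g


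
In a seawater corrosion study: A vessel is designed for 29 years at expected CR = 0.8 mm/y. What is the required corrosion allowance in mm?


Corrosion allowance = CR × design life
CA = 0.8 * 29 = 23.2 mm

23.2 mm


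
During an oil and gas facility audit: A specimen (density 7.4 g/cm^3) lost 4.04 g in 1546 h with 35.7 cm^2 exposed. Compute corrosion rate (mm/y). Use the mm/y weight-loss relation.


Apply the mm/y weight-loss relation: CR = 87600 * W / (D * A * T)
Numerator: 87600 * 4.04 = 353904.0
Denominator: 7.4 * 35.7 * 1546 = 408422.28
CR = 353904.0 / 408422.28 = 0.86651 mm/y

0.86651 mm/y


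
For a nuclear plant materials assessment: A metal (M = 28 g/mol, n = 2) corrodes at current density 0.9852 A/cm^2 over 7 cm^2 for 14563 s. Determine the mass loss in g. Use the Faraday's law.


Apply Faraday's law: m = i*A*t*M / (n*F)
Total charge passed Q = i*A*t = 0.9852*7*14563 = 100432.2732 C
m = Q*M/(n*F) = 100432.2732*28/(2*96485) = 14.57275 g

14.57275 g


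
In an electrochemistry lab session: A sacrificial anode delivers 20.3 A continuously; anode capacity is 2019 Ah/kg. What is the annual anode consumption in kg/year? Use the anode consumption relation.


Annual consumption = current * hours per year / capacity
Rate = 20.3 * 8760 / 2019 = 88.1 kg/year

88.1 kg/year


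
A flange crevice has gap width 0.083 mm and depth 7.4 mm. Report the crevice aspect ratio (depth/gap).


Aspect ratio = depth / gap
Ratio = 7.4 / 0.083 = 89.2

89.2


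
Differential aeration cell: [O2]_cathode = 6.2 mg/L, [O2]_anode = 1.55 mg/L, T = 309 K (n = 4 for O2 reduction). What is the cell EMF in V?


Apply the Nernst concentration-cell relation: E = (RT/nF)*ln(C_cathode/C_anode)
RT/nF = 8.314*309/(4*96485) = 0.00665654 V
ln(6.2/1.55) = 1.38629
E = 0.00665654 * 1.38629 = 0.00923 V

0.00923 V


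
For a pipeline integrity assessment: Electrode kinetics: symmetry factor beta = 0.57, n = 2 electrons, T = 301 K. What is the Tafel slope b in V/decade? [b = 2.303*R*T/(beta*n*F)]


Apply the Tafel slope relation: b = 2.303*R*T/(beta*n*F)
Numerator: 2.303 * 8.314 * 301 = 5763.29
Denominator: 0.57 * 2 * 96485 = 109992.9
b = 5763.29 / 109992.9 = 0.052 V/decade

0.052 V/decade


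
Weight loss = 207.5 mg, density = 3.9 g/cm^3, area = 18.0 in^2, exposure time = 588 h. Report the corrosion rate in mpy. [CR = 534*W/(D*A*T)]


Apply the mpy weight-loss relation: CR = 534 * W / (D * A * T)
Numerator: 534 * 207.5 = 110805.0
Denominator: 3.9 * 18.0 * 588 = 41277.6
CR = 110805.0 / 41277.6 = 2.68439 mpy

2.68439 mpy


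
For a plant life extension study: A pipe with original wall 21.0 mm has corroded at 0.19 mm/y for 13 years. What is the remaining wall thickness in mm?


Remaining wall = original − CR × time
t = 21.0 − 0.19*13 = 21.0 − 2.47 = 18.53 mm

18.53 mm


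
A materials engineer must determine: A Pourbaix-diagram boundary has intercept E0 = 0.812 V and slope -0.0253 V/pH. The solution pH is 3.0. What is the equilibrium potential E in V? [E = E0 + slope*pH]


Apply the Pourbaix line equation: E = E0 + slope*pH
E = 0.812 + (-0.0253)*3.0 = 0.812 + (-0.0759) = 0.7361 V
Rounded to 4 decimal places: E = 0.7361 V

0.7361 V


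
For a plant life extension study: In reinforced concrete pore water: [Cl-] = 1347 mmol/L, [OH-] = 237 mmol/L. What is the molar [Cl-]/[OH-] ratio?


Threshold parameter = [Cl-] / [OH-] (molar basis; both in mmol/L, so units cancel)
Ratio = 1347 / 237 = 5.68

5.68


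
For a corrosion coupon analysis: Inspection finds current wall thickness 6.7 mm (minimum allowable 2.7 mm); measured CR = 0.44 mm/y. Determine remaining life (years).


Apply the remaining-life relation: RL = (t_current − t_min) / CR
RL = (6.7 − 2.7) / 0.44 = 4.0 / 0.44 = 9.1 years

9.1 years


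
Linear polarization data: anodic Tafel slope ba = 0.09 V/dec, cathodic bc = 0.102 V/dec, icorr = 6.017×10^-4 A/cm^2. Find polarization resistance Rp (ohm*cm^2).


Apply the Stern-Geary equation: Rp = ba*bc / (2.303*icorr*(ba+bc))
ba*bc = 0.09*0.102 = 0.00918
ba+bc = 0.192; 2.303*icorr*(ba+bc) = 2.303*6.017×10^-4*0.192 = 2.660573×10^-4
Rp = 0.00918 / 2.660573×10^-4 = 34.5 ohm*cm^2

34.5 ohm*cm^2


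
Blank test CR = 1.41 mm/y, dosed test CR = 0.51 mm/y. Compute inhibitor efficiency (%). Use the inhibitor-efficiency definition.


Apply the inhibitor-efficiency definition: IE = (CR_blank − CR_inh)/CR_blank × 100
IE = (1.41 − 0.51) / 1.41 × 100
IE = 0.9 / 1.41 × 100 = 63.8 %

63.8 %


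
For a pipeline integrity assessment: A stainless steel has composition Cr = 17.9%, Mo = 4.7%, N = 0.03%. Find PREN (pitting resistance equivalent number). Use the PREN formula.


Apply the PREN formula: PREN = Cr + 3.3*Mo + 16*N
PREN = 17.9 + 3.3*4.7 + 16*0.03
PREN = 17.9 + 15.51 + 0.48 = 33.89

33.89


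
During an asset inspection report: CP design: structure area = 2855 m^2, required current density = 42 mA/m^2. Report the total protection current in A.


I = area * current density, then convert mA → A (÷1000)
I = 2855 * 42 / 1000 = 119.91 A

119.91 A


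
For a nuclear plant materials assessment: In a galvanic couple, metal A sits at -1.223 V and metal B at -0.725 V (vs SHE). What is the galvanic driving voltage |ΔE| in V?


Driving voltage is the absolute potential difference.
|ΔE| = |-1.223 − (-0.725)| = 0.498 V

0.498 V


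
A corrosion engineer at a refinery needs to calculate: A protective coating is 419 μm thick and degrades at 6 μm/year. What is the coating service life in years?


Service life = thickness / degradation rate
Life = 419 / 6 = 69.8 years

69.8 years


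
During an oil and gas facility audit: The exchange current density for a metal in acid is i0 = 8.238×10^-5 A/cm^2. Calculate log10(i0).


i0 = 8.238×10^-5 A/cm^2
log10(i0) = -4.084

-4.084


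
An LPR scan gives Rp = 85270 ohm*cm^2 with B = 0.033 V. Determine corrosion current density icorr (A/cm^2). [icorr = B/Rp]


Apply the Stern-Geary relation: icorr = B / Rp
icorr = 0.033 / 85270 = 3.87×10^-7 A/cm^2

3.87×10^-7 A/cm^2


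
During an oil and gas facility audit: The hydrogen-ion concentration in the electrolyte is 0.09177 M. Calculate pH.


pH = −log10[H+]
pH = −log10(0.09177) = 1.04

1.04


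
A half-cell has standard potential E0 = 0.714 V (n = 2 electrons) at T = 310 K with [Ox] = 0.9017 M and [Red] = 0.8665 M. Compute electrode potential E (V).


Apply the Nernst equation: E = E0 + (RT/nF)*ln([Ox]/[Red])
Step 1: RT/nF = 8.314*310/(2*96485) = 0.01335617 V
Step 2: [Ox]/[Red] = 0.9017/0.8665 = 1.040623
Step 3: ln(1.040623) = 0.03982
Step 4: correction = 0.01335617 * 0.03982 = 0.001 V
E = 0.714 + 0.001 = 0.715 V

0.715 V


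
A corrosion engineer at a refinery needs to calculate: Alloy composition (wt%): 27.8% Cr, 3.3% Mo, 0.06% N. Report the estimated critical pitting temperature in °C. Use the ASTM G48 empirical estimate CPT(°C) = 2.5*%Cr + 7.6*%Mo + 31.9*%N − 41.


Apply the ASTM G48 empirical CPT estimate: CPT(°C) = 2.5*%Cr + 7.6*%Mo + 31.9*%N − 41
2.5*27.8 = 69.5; 7.6*3.3 = 25.08; 31.9*0.06 = 1.914
CPT = 69.5 + 25.08 + 1.914 − 41 = 55.494 °C
Rounded to 0.1 °C: CPT ≈ 55.5 °C

55.5 °C


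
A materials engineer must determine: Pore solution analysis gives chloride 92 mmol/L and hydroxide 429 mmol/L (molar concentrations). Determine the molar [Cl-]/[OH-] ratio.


Threshold parameter = [Cl-] / [OH-] (molar basis; both in mmol/L, so units cancel)
Ratio = 92 / 429 = 0.21

0.21


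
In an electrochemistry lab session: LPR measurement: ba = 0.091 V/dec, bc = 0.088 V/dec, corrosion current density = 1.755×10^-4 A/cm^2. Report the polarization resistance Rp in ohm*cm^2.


Apply the Stern-Geary equation: Rp = ba*bc / (2.303*icorr*(ba+bc))
ba*bc = 0.091*0.088 = 0.008008
ba+bc = 0.179; 2.303*icorr*(ba+bc) = 2.303*1.755×10^-4*0.179 = 7.2347594×10^-5
Rp = 0.008008 / 7.2347594×10^-5 = 110.69 ohm*cm^2

110.69 ohm*cm^2


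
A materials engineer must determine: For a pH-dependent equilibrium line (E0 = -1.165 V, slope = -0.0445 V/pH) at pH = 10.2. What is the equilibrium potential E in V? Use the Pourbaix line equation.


Apply the Pourbaix line equation: E = E0 + slope*pH
E = -1.165 + (-0.0445)*10.2 = -1.165 + (-0.4539) = -1.6189 V
Rounded to 3 decimal places: E = -1.619 V

-1.619 V


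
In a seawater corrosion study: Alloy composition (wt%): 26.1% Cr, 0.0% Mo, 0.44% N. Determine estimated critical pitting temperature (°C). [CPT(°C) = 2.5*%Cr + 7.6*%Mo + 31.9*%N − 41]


Apply the ASTM G48 empirical CPT estimate: CPT(°C) = 2.5*%Cr + 7.6*%Mo + 31.9*%N − 41
2.5*26.1 = 65.25; 7.6*0.0 = 0; 31.9*0.44 = 14.036
CPT = 65.25 + 0 + 14.036 − 41 = 38.286 °C
Rounded to 0.1 °C: CPT ≈ 38.3 °C

38.3 °C


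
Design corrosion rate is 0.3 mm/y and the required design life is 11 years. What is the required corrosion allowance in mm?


Corrosion allowance = CR × design life
CA = 0.3 * 11 = 3.3 mm

3.3 mm


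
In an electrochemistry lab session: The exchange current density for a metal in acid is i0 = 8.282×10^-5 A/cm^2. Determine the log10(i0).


i0 = 8.282×10^-5 A/cm^2
log10(i0) = -4.082

-4.082


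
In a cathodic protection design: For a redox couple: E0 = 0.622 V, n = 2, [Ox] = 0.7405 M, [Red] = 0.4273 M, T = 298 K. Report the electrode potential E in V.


Apply the Nernst equation: E = E0 + (RT/nF)*ln([Ox]/[Red])
Step 1: RT/nF = 8.314*298/(2*96485) = 0.01283916 V
Step 2: [Ox]/[Red] = 0.7405/0.4273 = 1.732974
Step 3: ln(1.732974) = 0.549839
Step 4: correction = 0.01283916 * 0.549839 = 0.0071 V
E = 0.622 + 0.0071 = 0.6291 V

0.6291 V


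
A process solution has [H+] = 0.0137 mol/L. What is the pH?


pH = −log10[H+]
pH = −log10(0.0137) = 1.86

1.86


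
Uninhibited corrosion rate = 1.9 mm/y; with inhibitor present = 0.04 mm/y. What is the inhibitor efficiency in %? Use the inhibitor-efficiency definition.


Apply the inhibitor-efficiency definition: IE = (CR_blank − CR_inh)/CR_blank × 100
IE = (1.9 − 0.04) / 1.9 × 100
IE = 1.86 / 1.9 × 100 = 97.9 %

97.9 %


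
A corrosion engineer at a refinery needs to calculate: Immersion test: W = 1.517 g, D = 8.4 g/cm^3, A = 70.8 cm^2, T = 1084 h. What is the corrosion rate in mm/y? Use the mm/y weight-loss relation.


Apply the mm/y weight-loss relation: CR = 87600 * W / (D * A * T)
Numerator: 87600 * 1.517 = 132889.2
Denominator: 8.4 * 70.8 * 1084 = 644676.48
CR = 132889.2 / 644676.48 = 0.2061 mm/y

0.2061 mm/y


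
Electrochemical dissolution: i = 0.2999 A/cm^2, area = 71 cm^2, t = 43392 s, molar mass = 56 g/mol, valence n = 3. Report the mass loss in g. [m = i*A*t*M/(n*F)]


Apply Faraday's law: m = i*A*t*M / (n*F)
Total charge passed Q = i*A*t = 0.2999*71*43392 = 923941.5168 C
m = Q*M/(n*F) = 923941.5168*56/(3*96485) = 178.752 g

178.752 g


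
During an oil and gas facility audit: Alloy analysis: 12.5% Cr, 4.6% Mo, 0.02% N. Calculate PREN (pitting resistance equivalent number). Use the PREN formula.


Apply the PREN formula: PREN = Cr + 3.3*Mo + 16*N
PREN = 12.5 + 3.3*4.6 + 16*0.02
PREN = 12.5 + 15.18 + 0.32 = 28.0

28.0


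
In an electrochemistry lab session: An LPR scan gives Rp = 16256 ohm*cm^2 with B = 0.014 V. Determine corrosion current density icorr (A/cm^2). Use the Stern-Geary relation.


Apply the Stern-Geary relation: icorr = B / Rp
icorr = 0.014 / 16256 = 8.612×10^-7 A/cm^2

8.612×10^-7 A/cm^2


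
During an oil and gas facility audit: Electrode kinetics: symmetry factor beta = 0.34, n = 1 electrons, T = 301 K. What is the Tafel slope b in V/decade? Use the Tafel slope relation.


Apply the Tafel slope relation: b = 2.303*R*T/(beta*n*F)
Numerator: 2.303 * 8.314 * 301 = 5763.29
Denominator: 0.34 * 1 * 96485 = 32804.9
b = 5763.29 / 32804.9 = 0.176 V/decade

0.176 V/decade


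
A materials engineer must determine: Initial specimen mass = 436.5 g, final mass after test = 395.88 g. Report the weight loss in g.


Weight loss = initial − final
WL = 436.5 − 395.88 = 40.62 g

40.62 g


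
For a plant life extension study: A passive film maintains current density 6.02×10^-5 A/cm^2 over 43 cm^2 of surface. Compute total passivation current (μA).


I = i_pass * A, then convert A → μA (×10^6)
I = 6.02×10^-5 * 43 * 10^6 = 2588.6 μA

2588.6 μA


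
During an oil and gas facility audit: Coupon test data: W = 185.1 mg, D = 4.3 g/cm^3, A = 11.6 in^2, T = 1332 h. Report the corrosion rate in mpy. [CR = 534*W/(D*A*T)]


Apply the mpy weight-loss relation: CR = 534 * W / (D * A * T)
Numerator: 534 * 185.1 = 98843.4
Denominator: 4.3 * 11.6 * 1332 = 66440.16
CR = 98843.4 / 66440.16 = 1.48771 mpy

1.48771 mpy


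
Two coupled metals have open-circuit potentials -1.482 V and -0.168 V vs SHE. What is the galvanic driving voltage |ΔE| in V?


Driving voltage is the absolute potential difference.
|ΔE| = |-1.482 − (-0.168)| = 1.314 V

1.314 V


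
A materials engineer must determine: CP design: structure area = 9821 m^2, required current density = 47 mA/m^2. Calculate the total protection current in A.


I = area * current density, then convert mA → A (÷1000)
I = 9821 * 47 / 1000 = 461.59 A

461.59 A


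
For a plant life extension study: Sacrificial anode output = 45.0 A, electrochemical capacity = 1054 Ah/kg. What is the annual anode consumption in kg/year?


Annual consumption = current * hours per year / capacity
Rate = 45.0 * 8760 / 1054 = 374.0 kg/year

374.0 kg/year


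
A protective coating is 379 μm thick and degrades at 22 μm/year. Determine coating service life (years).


Service life = thickness / degradation rate
Life = 379 / 22 = 17.2 years

17.2 years


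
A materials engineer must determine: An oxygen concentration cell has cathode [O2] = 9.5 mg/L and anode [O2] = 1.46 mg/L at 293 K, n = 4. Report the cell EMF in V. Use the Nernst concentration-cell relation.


Apply the Nernst concentration-cell relation: E = (RT/nF)*ln(C_cathode/C_anode)
RT/nF = 8.314*293/(4*96485) = 0.00631187 V
ln(9.5/1.46) = 1.87286
E = 0.00631187 * 1.87286 = 0.01182 V

0.01182 V


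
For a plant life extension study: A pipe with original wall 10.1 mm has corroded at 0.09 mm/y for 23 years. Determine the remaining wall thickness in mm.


Remaining wall = original − CR × time
t = 10.1 − 0.09*23 = 10.1 − 2.07 = 8.03 mm

8.03 mm


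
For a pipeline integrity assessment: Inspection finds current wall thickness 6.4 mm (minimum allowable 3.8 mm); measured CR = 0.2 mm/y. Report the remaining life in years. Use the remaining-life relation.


Apply the remaining-life relation: RL = (t_current − t_min) / CR
RL = (6.4 − 3.8) / 0.2 = 2.6 / 0.2 = 13.0 years

13.0 years


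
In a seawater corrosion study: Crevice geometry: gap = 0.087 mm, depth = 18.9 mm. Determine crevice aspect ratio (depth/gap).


Aspect ratio = depth / gap
Ratio = 18.9 / 0.087 = 217.2

217.2


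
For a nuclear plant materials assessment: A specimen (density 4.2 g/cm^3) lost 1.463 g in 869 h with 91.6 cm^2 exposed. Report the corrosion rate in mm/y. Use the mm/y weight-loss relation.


Apply the mm/y weight-loss relation: CR = 87600 * W / (D * A * T)
Numerator: 87600 * 1.463 = 128158.8
Denominator: 4.2 * 91.6 * 869 = 334321.68
CR = 128158.8 / 334321.68 = 0.3833 mm/y

0.3833 mm/y


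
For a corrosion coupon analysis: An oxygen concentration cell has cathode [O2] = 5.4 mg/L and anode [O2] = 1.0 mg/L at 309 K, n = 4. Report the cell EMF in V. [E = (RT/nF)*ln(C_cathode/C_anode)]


Apply the Nernst concentration-cell relation: E = (RT/nF)*ln(C_cathode/C_anode)
RT/nF = 8.314*309/(4*96485) = 0.00665654 V
ln(5.4/1.0) = 1.6864
E = 0.00665654 * 1.6864 = 0.01123 V

0.01123 V


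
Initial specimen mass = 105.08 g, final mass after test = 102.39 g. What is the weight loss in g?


Weight loss = initial − final
WL = 105.08 − 102.39 = 2.69 g

2.69 g


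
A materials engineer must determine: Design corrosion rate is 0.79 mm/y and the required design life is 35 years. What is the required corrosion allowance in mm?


Corrosion allowance = CR × design life
CA = 0.79 * 35 = 27.65 mm

27.65 mm


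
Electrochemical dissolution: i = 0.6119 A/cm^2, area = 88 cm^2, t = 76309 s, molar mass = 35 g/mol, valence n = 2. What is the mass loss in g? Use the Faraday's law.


Apply Faraday's law: m = i*A*t*M / (n*F)
Total charge passed Q = i*A*t = 0.6119*88*76309 = 4109025.9848 C
m = Q*M/(n*F) = 4109025.9848*35/(2*96485) = 745.276 g

745.276 g


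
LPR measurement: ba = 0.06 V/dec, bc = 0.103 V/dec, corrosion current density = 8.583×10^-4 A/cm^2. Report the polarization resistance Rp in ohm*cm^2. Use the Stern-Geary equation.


Apply the Stern-Geary equation: Rp = ba*bc / (2.303*icorr*(ba+bc))
ba*bc = 0.06*0.103 = 0.00618
ba+bc = 0.163; 2.303*icorr*(ba+bc) = 2.303*8.583×10^-4*0.163 = 3.2219638×10^-4
Rp = 0.00618 / 3.2219638×10^-4 = 19.18 ohm*cm^2

19.18 ohm*cm^2


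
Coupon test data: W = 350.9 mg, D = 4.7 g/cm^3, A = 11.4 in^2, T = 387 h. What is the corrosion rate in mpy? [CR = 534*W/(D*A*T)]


Apply the mpy weight-loss relation: CR = 534 * W / (D * A * T)
Numerator: 534 * 350.9 = 187380.6
Denominator: 4.7 * 11.4 * 387 = 20735.46
CR = 187380.6 / 20735.46 = 9.037 mpy

9.037 mpy


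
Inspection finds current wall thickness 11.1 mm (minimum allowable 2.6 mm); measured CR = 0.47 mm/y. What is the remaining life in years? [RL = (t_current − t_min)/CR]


Apply the remaining-life relation: RL = (t_current − t_min) / CR
RL = (11.1 − 2.6) / 0.47 = 8.5 / 0.47 = 18.1 years

18.1 years


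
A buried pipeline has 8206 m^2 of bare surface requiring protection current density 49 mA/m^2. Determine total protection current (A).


I = area * current density, then convert mA → A (÷1000)
I = 8206 * 49 / 1000 = 402.09 A

402.09 A


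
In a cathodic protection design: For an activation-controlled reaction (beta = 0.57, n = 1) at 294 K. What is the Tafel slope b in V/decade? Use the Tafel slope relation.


Apply the Tafel slope relation: b = 2.303*R*T/(beta*n*F)
Numerator: 2.303 * 8.314 * 294 = 5629.26
Denominator: 0.57 * 1 * 96485 = 54996.45
b = 5629.26 / 54996.45 = 0.102 V/decade

0.102 V/decade


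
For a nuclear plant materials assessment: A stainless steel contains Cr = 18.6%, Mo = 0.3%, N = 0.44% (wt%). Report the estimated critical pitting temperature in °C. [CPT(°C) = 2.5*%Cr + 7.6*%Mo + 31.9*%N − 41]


Apply the ASTM G48 empirical CPT estimate: CPT(°C) = 2.5*%Cr + 7.6*%Mo + 31.9*%N − 41
2.5*18.6 = 46.5; 7.6*0.3 = 2.28; 31.9*0.44 = 14.036
CPT = 46.5 + 2.28 + 14.036 − 41 = 21.816 °C
Rounded to 0.1 °C: CPT ≈ 21.8 °C

21.8 °C


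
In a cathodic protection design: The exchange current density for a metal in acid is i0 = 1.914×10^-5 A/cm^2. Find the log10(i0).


i0 = 1.914×10^-5 A/cm^2
log10(i0) = -4.718

-4.718


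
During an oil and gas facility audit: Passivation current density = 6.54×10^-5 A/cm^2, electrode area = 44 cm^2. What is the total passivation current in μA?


I = i_pass * A, then convert A → μA (×10^6)
I = 6.54×10^-5 * 44 * 10^6 = 2877.6 μA

2877.6 μA


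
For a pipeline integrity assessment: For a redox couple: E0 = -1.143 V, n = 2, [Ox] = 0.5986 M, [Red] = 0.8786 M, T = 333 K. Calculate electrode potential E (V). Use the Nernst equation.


Apply the Nernst equation: E = E0 + (RT/nF)*ln([Ox]/[Red])
Step 1: RT/nF = 8.314*333/(2*96485) = 0.01434711 V
Step 2: [Ox]/[Red] = 0.5986/0.8786 = 0.681311
Step 3: ln(0.681311) = -0.383736
Step 4: correction = 0.01434711 * -0.383736 = -0.006 V
E = -1.143 + -0.006 = -1.149 V

-1.149 V


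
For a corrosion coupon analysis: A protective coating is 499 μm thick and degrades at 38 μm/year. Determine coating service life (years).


Service life = thickness / degradation rate
Life = 499 / 38 = 13.1 years

13.1 years


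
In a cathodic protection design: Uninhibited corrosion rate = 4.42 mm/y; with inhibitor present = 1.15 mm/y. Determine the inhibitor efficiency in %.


Apply the inhibitor-efficiency definition: IE = (CR_blank − CR_inh)/CR_blank × 100
IE = (4.42 − 1.15) / 4.42 × 100
IE = 3.27 / 4.42 × 100 = 74.0 %

74.0 %


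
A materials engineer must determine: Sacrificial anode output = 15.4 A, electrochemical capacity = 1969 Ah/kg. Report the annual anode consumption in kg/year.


Annual consumption = current * hours per year / capacity
Rate = 15.4 * 8760 / 1969 = 68.5 kg/year

68.5 kg/year


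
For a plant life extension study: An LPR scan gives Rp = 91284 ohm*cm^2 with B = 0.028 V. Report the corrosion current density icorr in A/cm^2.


Apply the Stern-Geary relation: icorr = B / Rp
icorr = 0.028 / 91284 = 3.067×10^-7 A/cm^2

3.067×10^-7 A/cm^2


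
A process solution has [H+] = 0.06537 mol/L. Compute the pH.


pH = −log10[H+]
pH = −log10(0.06537) = 1.18

1.18


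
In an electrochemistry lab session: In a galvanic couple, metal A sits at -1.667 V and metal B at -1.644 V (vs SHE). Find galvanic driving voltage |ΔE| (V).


Driving voltage is the absolute potential difference.
|ΔE| = |-1.667 − (-1.644)| = 0.023 V

0.023 V


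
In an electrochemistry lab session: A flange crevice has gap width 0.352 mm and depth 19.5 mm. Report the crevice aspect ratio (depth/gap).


Aspect ratio = depth / gap
Ratio = 19.5 / 0.352 = 55.4

55.4


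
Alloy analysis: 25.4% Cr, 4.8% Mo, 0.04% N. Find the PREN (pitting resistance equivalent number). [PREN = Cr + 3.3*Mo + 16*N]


Apply the PREN formula: PREN = Cr + 3.3*Mo + 16*N
PREN = 25.4 + 3.3*4.8 + 16*0.04
PREN = 25.4 + 15.84 + 0.64 = 41.88

41.88


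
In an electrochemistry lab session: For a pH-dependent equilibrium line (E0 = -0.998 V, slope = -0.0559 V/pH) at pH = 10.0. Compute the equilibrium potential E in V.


Apply the Pourbaix line equation: E = E0 + slope*pH
E = -0.998 + (-0.0559)*10.0 = -0.998 + (-0.559) = -1.557 V
Rounded to 4 decimal places: E = -1.5570 V

-1.5570 V


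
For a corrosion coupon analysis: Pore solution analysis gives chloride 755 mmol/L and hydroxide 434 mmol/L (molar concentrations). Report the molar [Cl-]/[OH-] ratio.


Threshold parameter = [Cl-] / [OH-] (molar basis; both in mmol/L, so units cancel)
Ratio = 755 / 434 = 1.74

1.74


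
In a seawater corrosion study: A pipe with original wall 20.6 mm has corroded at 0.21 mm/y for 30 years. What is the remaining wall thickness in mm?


Remaining wall = original − CR × time
t = 20.6 − 0.21*30 = 20.6 − 6.3 = 14.3 mm

14.3 mm


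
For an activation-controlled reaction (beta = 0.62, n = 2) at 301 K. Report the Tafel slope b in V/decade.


Apply the Tafel slope relation: b = 2.303*R*T/(beta*n*F)
Numerator: 2.303 * 8.314 * 301 = 5763.29
Denominator: 0.62 * 2 * 96485 = 119641.4
b = 5763.29 / 119641.4 = 0.0482 V/decade

0.0482 V/decade


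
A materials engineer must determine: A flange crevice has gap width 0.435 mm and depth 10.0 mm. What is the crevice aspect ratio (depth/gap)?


Aspect ratio = depth / gap
Ratio = 10.0 / 0.435 = 23.0

23.0


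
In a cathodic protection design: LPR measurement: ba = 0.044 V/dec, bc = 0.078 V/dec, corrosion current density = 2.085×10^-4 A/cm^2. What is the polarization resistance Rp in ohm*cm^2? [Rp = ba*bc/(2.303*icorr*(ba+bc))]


Apply the Stern-Geary equation: Rp = ba*bc / (2.303*icorr*(ba+bc))
ba*bc = 0.044*0.078 = 0.003432
ba+bc = 0.122; 2.303*icorr*(ba+bc) = 2.303*2.085×10^-4*0.122 = 5.8581411×10^-5
Rp = 0.003432 / 5.8581411×10^-5 = 58.59 ohm*cm^2

58.59 ohm*cm^2


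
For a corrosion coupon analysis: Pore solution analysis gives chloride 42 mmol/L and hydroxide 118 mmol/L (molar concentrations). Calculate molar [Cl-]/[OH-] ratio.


Threshold parameter = [Cl-] / [OH-] (molar basis; both in mmol/L, so units cancel)
Ratio = 42 / 118 = 0.36

0.36


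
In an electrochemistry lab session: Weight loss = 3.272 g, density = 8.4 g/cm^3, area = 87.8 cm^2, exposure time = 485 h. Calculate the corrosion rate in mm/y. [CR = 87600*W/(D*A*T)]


Apply the mm/y weight-loss relation: CR = 87600 * W / (D * A * T)
Numerator: 87600 * 3.272 = 286627.2
Denominator: 8.4 * 87.8 * 485 = 357697.2
CR = 286627.2 / 357697.2 = 0.80131 mm/y

0.80131 mm/y


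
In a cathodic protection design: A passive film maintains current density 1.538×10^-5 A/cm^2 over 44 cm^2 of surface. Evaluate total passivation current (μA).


I = i_pass * A, then convert A → μA (×10^6)
I = 1.538×10^-5 * 44 * 10^6 = 676.72 μA

676.72 μA


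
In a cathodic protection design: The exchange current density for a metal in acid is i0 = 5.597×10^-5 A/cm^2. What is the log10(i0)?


i0 = 5.597×10^-5 A/cm^2
log10(i0) = -4.252

-4.252


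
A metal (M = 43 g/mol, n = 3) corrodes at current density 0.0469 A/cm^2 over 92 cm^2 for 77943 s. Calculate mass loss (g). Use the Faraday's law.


Apply Faraday's law: m = i*A*t*M / (n*F)
Total charge passed Q = i*A*t = 0.0469*92*77943 = 336308.4564 C
m = Q*M/(n*F) = 336308.4564*43/(3*96485) = 49.96032 g

49.96032 g


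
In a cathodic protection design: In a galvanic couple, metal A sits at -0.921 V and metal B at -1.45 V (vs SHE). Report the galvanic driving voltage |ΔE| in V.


Driving voltage is the absolute potential difference.
|ΔE| = |-0.921 − (-1.45)| = 0.529 V

0.529 V


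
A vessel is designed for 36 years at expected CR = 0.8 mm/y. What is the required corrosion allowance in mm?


Corrosion allowance = CR × design life
CA = 0.8 * 36 = 28.8 mm

28.8 mm


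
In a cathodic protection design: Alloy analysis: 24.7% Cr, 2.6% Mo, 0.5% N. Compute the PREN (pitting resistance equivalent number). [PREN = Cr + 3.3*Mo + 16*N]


Apply the PREN formula: PREN = Cr + 3.3*Mo + 16*N
PREN = 24.7 + 3.3*2.6 + 16*0.5
PREN = 24.7 + 8.58 + 8.0 = 41.28

41.28


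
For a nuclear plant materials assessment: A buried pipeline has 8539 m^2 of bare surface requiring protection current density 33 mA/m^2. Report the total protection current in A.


I = area * current density, then convert mA → A (÷1000)
I = 8539 * 33 / 1000 = 281.79 A

281.79 A


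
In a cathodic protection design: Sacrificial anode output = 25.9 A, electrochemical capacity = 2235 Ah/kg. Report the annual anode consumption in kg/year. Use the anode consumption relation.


Annual consumption = current * hours per year / capacity
Rate = 25.9 * 8760 / 2235 = 101.5 kg/year

101.5 kg/year


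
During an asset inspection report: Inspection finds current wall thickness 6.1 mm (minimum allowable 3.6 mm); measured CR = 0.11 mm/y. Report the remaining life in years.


Apply the remaining-life relation: RL = (t_current − t_min) / CR
RL = (6.1 − 3.6) / 0.11 = 2.5 / 0.11 = 22.7 years

22.7 years


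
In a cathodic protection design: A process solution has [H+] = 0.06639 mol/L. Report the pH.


pH = −log10[H+]
pH = −log10(0.06639) = 1.18

1.18


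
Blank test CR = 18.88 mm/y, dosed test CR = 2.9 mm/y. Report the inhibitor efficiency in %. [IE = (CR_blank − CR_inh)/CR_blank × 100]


Apply the inhibitor-efficiency definition: IE = (CR_blank − CR_inh)/CR_blank × 100
IE = (18.88 − 2.9) / 18.88 × 100
IE = 15.98 / 18.88 × 100 = 84.6 %

84.6 %


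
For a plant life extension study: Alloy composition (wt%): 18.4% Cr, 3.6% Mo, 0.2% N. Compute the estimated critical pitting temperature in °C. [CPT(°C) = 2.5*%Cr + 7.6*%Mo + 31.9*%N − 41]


Apply the ASTM G48 empirical CPT estimate: CPT(°C) = 2.5*%Cr + 7.6*%Mo + 31.9*%N − 41
2.5*18.4 = 46; 7.6*3.6 = 27.36; 31.9*0.2 = 6.38
CPT = 46 + 27.36 + 6.38 − 41 = 38.74 °C
Rounded to 0.1 °C: CPT ≈ 38.7 °C

38.7 °C


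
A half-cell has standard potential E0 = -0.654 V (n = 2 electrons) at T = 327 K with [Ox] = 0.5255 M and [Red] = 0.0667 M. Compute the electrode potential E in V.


Apply the Nernst equation: E = E0 + (RT/nF)*ln([Ox]/[Red])
Step 1: RT/nF = 8.314*327/(2*96485) = 0.0140886 V
Step 2: [Ox]/[Red] = 0.5255/0.0667 = 7.878561
Step 3: ln(7.878561) = 2.064145
Step 4: correction = 0.0140886 * 2.064145 = 0.0291 V
E = -0.654 + 0.0291 = -0.6249 V

-0.6249 V


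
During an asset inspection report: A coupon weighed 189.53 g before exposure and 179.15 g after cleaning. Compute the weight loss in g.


Weight loss = initial − final
WL = 189.53 − 179.15 = 10.38 g

10.38 g


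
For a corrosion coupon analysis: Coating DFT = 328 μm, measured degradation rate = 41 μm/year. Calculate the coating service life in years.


Service life = thickness / degradation rate
Life = 328 / 41 = 8.0 years

8.0 years


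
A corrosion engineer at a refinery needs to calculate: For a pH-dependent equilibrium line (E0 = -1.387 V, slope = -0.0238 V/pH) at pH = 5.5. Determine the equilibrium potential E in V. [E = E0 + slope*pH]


Apply the Pourbaix line equation: E = E0 + slope*pH
E = -1.387 + (-0.0238)*5.5 = -1.387 + (-0.1309) = -1.5179 V
Rounded to 4 decimal places: E = -1.5179 V

-1.5179 V


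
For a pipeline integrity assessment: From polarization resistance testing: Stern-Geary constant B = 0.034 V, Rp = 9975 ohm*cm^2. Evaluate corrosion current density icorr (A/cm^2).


Apply the Stern-Geary relation: icorr = B / Rp
icorr = 0.034 / 9975 = 3.409×10^-6 A/cm^2

3.409×10^-6 A/cm^2


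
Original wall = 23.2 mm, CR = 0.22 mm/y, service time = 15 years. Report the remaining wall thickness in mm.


Remaining wall = original − CR × time
t = 23.2 − 0.22*15 = 23.2 − 3.3 = 19.9 mm

19.9 mm


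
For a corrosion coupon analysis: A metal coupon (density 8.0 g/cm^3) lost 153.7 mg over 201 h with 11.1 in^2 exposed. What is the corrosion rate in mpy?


Apply the mpy weight-loss relation: CR = 534 * W / (D * A * T)
Numerator: 534 * 153.7 = 82075.8
Denominator: 8.0 * 11.1 * 201 = 17848.8
CR = 82075.8 / 17848.8 = 4.5984 mpy

4.5984 mpy


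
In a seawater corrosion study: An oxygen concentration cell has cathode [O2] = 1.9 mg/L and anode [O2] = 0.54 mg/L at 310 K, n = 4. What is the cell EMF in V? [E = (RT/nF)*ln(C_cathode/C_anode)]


Apply the Nernst concentration-cell relation: E = (RT/nF)*ln(C_cathode/C_anode)
RT/nF = 8.314*310/(4*96485) = 0.00667808 V
ln(1.9/0.54) = 1.25804
E = 0.00667808 * 1.25804 = 0.0084 V

0.0084 V


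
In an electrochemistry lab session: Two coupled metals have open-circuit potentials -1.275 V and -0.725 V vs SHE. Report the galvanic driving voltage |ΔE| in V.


Driving voltage is the absolute potential difference.
|ΔE| = |-1.275 − (-0.725)| = 0.55 V

0.55 V


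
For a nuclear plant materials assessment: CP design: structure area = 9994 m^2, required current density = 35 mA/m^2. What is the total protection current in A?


I = area * current density, then convert mA → A (÷1000)
I = 9994 * 35 / 1000 = 349.79 A

349.79 A


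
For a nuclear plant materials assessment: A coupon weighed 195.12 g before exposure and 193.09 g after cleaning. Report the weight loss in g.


Weight loss = initial − final
WL = 195.12 − 193.09 = 2.03 g

2.03 g


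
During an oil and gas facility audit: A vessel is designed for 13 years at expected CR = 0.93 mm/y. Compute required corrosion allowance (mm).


Corrosion allowance = CR × design life
CA = 0.93 * 13 = 12.09 mm

12.09 mm


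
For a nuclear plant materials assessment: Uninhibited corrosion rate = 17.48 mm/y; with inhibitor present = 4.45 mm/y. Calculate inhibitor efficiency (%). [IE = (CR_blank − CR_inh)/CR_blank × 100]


Apply the inhibitor-efficiency definition: IE = (CR_blank − CR_inh)/CR_blank × 100
IE = (17.48 − 4.45) / 17.48 × 100
IE = 13.03 / 17.48 × 100 = 74.5 %

74.5 %


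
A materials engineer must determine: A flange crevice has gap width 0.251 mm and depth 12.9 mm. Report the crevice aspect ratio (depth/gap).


Aspect ratio = depth / gap
Ratio = 12.9 / 0.251 = 51.4

51.4


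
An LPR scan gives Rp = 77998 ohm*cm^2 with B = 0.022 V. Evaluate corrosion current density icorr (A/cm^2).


Apply the Stern-Geary relation: icorr = B / Rp
icorr = 0.022 / 77998 = 2.821×10^-7 A/cm^2

2.821×10^-7 A/cm^2


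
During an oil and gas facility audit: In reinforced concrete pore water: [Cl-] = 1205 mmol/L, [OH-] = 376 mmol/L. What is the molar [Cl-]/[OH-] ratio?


Threshold parameter = [Cl-] / [OH-] (molar basis; both in mmol/L, so units cancel)
Ratio = 1205 / 376 = 3.2

3.2


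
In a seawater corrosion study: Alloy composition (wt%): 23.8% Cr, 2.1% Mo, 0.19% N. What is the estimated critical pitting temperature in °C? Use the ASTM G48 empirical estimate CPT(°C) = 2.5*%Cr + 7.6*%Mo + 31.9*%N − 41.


Apply the ASTM G48 empirical CPT estimate: CPT(°C) = 2.5*%Cr + 7.6*%Mo + 31.9*%N − 41
2.5*23.8 = 59.5; 7.6*2.1 = 15.96; 31.9*0.19 = 6.061
CPT = 59.5 + 15.96 + 6.061 − 41 = 40.521 °C
Rounded to 0.1 °C: CPT ≈ 40.5 °C

40.5 °C


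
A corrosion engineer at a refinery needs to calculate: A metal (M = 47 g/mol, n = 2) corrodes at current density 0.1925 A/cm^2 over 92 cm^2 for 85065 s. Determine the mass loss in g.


Apply Faraday's law: m = i*A*t*M / (n*F)
Total charge passed Q = i*A*t = 0.1925*92*85065 = 1506501.15 C
m = Q*M/(n*F) = 1506501.15*47/(2*96485) = 366.92519 g

366.92519 g


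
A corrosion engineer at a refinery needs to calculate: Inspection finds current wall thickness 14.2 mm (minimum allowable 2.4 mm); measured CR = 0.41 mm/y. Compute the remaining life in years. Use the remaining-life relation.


Apply the remaining-life relation: RL = (t_current − t_min) / CR
RL = (14.2 − 2.4) / 0.41 = 11.8 / 0.41 = 28.8 years

28.8 years


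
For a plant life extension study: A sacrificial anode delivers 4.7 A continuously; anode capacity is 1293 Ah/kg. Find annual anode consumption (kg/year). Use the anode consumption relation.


Annual consumption = current * hours per year / capacity
Rate = 4.7 * 8760 / 1293 = 31.8 kg/year

31.8 kg/year


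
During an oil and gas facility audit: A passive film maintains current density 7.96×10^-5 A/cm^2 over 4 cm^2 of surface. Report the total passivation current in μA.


I = i_pass * A, then convert A → μA (×10^6)
I = 7.96×10^-5 * 4 * 10^6 = 318.4 μA

318.4 μA


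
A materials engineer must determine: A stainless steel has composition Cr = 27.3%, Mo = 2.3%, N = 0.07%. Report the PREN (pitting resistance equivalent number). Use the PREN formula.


Apply the PREN formula: PREN = Cr + 3.3*Mo + 16*N
PREN = 27.3 + 3.3*2.3 + 16*0.07
PREN = 27.3 + 7.59 + 1.12 = 36.01

36.01


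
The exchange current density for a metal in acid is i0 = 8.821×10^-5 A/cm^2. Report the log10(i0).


i0 = 8.821×10^-5 A/cm^2
log10(i0) = -4.054

-4.054


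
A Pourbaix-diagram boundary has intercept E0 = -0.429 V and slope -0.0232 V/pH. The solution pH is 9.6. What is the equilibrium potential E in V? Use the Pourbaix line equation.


Apply the Pourbaix line equation: E = E0 + slope*pH
E = -0.429 + (-0.0232)*9.6 = -0.429 + (-0.22272) = -0.65172 V
Rounded to 4 decimal places: E = -0.6517 V

-0.6517 V


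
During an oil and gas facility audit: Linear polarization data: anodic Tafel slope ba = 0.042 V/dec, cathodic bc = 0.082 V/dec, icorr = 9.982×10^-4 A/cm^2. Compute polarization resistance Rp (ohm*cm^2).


Apply the Stern-Geary equation: Rp = ba*bc / (2.303*icorr*(ba+bc))
ba*bc = 0.042*0.082 = 0.003444
ba+bc = 0.124; 2.303*icorr*(ba+bc) = 2.303*9.982×10^-4*0.124 = 2.8505797×10^-4
Rp = 0.003444 / 2.8505797×10^-4 = 12.1 ohm*cm^2

12.1 ohm*cm^2


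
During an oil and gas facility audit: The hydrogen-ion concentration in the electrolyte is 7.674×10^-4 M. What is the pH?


pH = −log10[H+]
pH = −log10(7.674×10^-4) = 3.11

3.11


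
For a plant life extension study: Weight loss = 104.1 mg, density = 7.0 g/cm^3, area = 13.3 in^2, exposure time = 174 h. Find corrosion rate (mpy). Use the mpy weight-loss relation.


Apply the mpy weight-loss relation: CR = 534 * W / (D * A * T)
Numerator: 534 * 104.1 = 55589.4
Denominator: 7.0 * 13.3 * 174 = 16199.4
CR = 55589.4 / 16199.4 = 3.432 mpy

3.432 mpy


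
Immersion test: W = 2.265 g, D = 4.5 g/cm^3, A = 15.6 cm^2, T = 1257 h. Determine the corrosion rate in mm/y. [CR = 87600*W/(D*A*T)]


Apply the mm/y weight-loss relation: CR = 87600 * W / (D * A * T)
Numerator: 87600 * 2.265 = 198414.0
Denominator: 4.5 * 15.6 * 1257 = 88241.4
CR = 198414.0 / 88241.4 = 2.248536 mm/y

2.248536 mm/y


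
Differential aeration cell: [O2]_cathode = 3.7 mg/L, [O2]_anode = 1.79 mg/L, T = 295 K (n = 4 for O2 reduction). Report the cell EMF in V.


Apply the Nernst concentration-cell relation: E = (RT/nF)*ln(C_cathode/C_anode)
RT/nF = 8.314*295/(4*96485) = 0.00635495 V
ln(3.7/1.79) = 0.72612
E = 0.00635495 * 0.72612 = 0.00461 V

0.00461 V


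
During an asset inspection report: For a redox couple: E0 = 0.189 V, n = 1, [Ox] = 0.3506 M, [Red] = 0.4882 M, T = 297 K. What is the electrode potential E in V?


Apply the Nernst equation: E = E0 + (RT/nF)*ln([Ox]/[Red])
Step 1: RT/nF = 8.314*297/(1*96485) = 0.02559214 V
Step 2: [Ox]/[Red] = 0.3506/0.4882 = 0.718148
Step 3: ln(0.718148) = -0.33108
Step 4: correction = 0.02559214 * -0.33108 = -0.0085 V
E = 0.189 + -0.0085 = 0.1805 V

0.1805 V


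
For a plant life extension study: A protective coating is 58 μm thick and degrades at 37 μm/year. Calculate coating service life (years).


Service life = thickness / degradation rate
Life = 58 / 37 = 1.6 years

1.6 years


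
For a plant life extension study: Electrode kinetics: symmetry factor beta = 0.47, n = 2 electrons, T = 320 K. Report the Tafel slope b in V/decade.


Apply the Tafel slope relation: b = 2.303*R*T/(beta*n*F)
Numerator: 2.303 * 8.314 * 320 = 6127.09
Denominator: 0.47 * 2 * 96485 = 90695.9
b = 6127.09 / 90695.9 = 0.068 V/decade

0.068 V/decade


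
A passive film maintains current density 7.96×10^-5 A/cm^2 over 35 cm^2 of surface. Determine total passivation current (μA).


I = i_pass * A, then convert A → μA (×10^6)
I = 7.96×10^-5 * 35 * 10^6 = 2786.0 μA

2786.0 μA


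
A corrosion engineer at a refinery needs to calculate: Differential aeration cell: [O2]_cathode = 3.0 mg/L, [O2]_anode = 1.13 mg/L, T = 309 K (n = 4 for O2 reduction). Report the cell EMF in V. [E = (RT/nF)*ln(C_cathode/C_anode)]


Apply the Nernst concentration-cell relation: E = (RT/nF)*ln(C_cathode/C_anode)
RT/nF = 8.314*309/(4*96485) = 0.00665654 V
ln(3.0/1.13) = 0.97639
E = 0.00665654 * 0.97639 = 0.0065 V

0.0065 V


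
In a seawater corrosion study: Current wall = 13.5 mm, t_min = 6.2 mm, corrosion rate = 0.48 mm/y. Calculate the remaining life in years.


Apply the remaining-life relation: RL = (t_current − t_min) / CR
RL = (13.5 − 6.2) / 0.48 = 7.3 / 0.48 = 15.2 years

15.2 years


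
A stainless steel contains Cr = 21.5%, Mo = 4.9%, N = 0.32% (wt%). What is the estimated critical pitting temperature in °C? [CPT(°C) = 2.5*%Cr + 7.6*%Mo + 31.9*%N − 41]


Apply the ASTM G48 empirical CPT estimate: CPT(°C) = 2.5*%Cr + 7.6*%Mo + 31.9*%N − 41
2.5*21.5 = 53.75; 7.6*4.9 = 37.24; 31.9*0.32 = 10.208
CPT = 53.75 + 37.24 + 10.208 − 41 = 60.198 °C
Rounded to 0.1 °C: CPT ≈ 60.2 °C

60.2 °C


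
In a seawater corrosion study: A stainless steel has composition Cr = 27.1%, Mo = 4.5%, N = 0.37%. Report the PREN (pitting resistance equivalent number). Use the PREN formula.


Apply the PREN formula: PREN = Cr + 3.3*Mo + 16*N
PREN = 27.1 + 3.3*4.5 + 16*0.37
PREN = 27.1 + 14.85 + 5.92 = 47.87

47.87
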